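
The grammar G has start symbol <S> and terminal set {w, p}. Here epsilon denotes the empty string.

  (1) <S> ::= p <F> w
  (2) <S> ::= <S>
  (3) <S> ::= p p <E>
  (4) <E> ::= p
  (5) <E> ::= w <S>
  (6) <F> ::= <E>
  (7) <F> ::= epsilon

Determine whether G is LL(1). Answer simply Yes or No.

No

FIRST(<S>) = {p}
FIRST(<E>) = {p, w}
FIRST(<F>) = {epsilon, p, w}
FOLLOW(<S>) = {$, w}
FOLLOW(<E>) = {$, w}
FOLLOW(<F>) = {w}
Cell M[<F>, w] receives both <F> ::= <E> and <F> ::= epsilon — the grammar is not LL(1).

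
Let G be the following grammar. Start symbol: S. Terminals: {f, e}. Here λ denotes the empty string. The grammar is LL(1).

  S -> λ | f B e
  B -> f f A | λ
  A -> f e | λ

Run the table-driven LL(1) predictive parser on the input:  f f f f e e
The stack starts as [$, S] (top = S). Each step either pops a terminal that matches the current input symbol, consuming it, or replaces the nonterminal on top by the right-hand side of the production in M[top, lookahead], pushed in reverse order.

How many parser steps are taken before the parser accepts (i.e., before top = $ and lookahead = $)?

9

     Stack      Input          Action
  1  $ S        f f f f e e $  expand S -> f B e
  2  $ e B f    f f f f e e $  match f
  3  $ e B      f f f e e $    expand B -> f f A
  4  $ e A f f  f f f e e $    match f
  5  $ e A f    f f e e $      match f
  6  $ e A      f e e $        expand A -> f e
  7  $ e e f    f e e $        match f
  8  $ e e      e e $          match e
  9  $ e        e $            match e
Accept reached after 9 steps.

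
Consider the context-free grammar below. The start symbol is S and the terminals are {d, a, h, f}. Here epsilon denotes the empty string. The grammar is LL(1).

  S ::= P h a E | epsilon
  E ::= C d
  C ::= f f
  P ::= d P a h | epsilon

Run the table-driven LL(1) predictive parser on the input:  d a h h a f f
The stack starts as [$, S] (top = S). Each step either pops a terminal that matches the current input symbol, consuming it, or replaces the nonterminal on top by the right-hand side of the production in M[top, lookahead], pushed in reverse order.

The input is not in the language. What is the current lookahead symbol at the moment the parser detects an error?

$

      Stack            Input            Action
   1  $ S              d a h h a f f $  expand S ::= P h a E
   2  $ E a h P        d a h h a f f $  expand P ::= d P a h
   3  $ E a h h a P d  d a h h a f f $  match d
   4  $ E a h h a P    a h h a f f $    expand P ::= epsilon
   5  $ E a h h a      a h h a f f $    match a
   6  $ E a h h        h h a f f $      match h
   7  $ E a h          h a f f $        match h
   8  $ E a            a f f $          match a
   9  $ E              f f $            expand E ::= C d
  10  $ d C            f f $            expand C ::= f f
  11  $ d f f          f f $            match f
  12  $ d f            f $              match f
  13  $ d              $                error: top is terminal d but lookahead is $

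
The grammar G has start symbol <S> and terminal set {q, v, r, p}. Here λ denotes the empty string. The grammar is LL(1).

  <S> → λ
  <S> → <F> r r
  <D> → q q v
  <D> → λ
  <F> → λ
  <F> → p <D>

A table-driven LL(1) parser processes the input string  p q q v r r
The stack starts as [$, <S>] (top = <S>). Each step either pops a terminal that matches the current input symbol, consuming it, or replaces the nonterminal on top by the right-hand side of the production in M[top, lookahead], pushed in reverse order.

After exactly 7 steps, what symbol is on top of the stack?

r

step 1: stack=$ <S>  input=p q q v r r $  — expand <S> → <F> r r
step 2: stack=$ r r <F>  input=p q q v r r $  — expand <F> → p <D>
step 3: stack=$ r r <D> p  input=p q q v r r $  — match p
step 4: stack=$ r r <D>  input=q q v r r $  — expand <D> → q q v
step 5: stack=$ r r v q q  input=q q v r r $  — match q
step 6: stack=$ r r v q  input=q v r r $  — match q
step 7: stack=$ r r v  input=v r r $  — match v
Stack after step 7: $ r r (top = r).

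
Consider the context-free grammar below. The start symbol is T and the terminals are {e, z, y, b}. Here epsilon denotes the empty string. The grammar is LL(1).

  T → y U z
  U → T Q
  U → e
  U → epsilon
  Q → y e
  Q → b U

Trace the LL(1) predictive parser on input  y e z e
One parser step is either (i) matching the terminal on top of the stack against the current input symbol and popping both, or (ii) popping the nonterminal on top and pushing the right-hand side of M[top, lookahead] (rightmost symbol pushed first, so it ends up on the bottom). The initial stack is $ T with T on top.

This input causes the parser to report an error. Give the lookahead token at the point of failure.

step 1: stack=$ T  input=y e z e $  — expand T → y U z
step 2: stack=$ z U y  input=y e z e $  — match y
step 3: stack=$ z U  input=e z e $  — expand U → e
step 4: stack=$ z e  input=e z e $  — match e
step 5: stack=$ z  input=z e $  — match z
step 6: stack=$  input=e $  — error: stack empty but input remains

e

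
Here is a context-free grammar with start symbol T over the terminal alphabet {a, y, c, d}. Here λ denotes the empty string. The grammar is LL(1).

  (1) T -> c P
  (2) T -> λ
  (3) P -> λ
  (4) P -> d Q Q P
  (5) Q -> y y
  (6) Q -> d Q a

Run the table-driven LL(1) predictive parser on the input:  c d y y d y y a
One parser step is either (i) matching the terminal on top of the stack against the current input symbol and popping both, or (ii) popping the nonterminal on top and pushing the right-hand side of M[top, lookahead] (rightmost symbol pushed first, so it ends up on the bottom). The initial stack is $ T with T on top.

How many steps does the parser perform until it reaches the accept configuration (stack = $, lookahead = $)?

step 1: stack=$ T  input=c d y y d y y a $  — expand T -> c P
step 2: stack=$ P c  input=c d y y d y y a $  — match c
step 3: stack=$ P  input=d y y d y y a $  — expand P -> d Q Q P
step 4: stack=$ P Q Q d  input=d y y d y y a $  — match d
step 5: stack=$ P Q Q  input=y y d y y a $  — expand Q -> y y
step 6: stack=$ P Q y y  input=y y d y y a $  — match y
step 7: stack=$ P Q y  input=y d y y a $  — match y
step 8: stack=$ P Q  input=d y y a $  — expand Q -> d Q a
step 9: stack=$ P a Q d  input=d y y a $  — match d
step 10: stack=$ P a Q  input=y y a $  — expand Q -> y y
step 11: stack=$ P a y y  input=y y a $  — match y
step 12: stack=$ P a y  input=y a $  — match y
step 13: stack=$ P a  input=a $  — match a
step 14: stack=$ P  input=$  — expand P -> λ
Accept reached after 14 steps.

14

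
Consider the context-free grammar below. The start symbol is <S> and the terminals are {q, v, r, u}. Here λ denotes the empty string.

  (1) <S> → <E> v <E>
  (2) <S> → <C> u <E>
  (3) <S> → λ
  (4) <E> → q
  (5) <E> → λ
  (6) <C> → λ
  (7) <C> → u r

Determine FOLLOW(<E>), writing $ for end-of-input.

{$, v}

FIRST(<E>) = {λ, q}
FIRST(<C>) = {λ, u}
FIRST(<S>) = {λ, q, u, v}  (via <E> v <E>, <C> u <E>)
FOLLOW(<S>) includes $ since <S> is the start symbol.
FOLLOW(<S>): <S> appears on no right-hand side. Thus FOLLOW(<S>) = {$}.
FOLLOW(<E>): in <S>→<E> v <E> (occurrence 1), <E> is followed by v <E> with FIRST {v}; in <S>→<E> v <E> (occurrence 2), the suffix after <E> is empty, so FOLLOW(<E>) ⊇ FOLLOW(<S>) = {$}; in <S>→<C> u <E>, the suffix after <E> is empty, so FOLLOW(<E>) ⊇ FOLLOW(<S>) = {$}. Thus FOLLOW(<E>) = {$, v}.
FOLLOW(<C>): in <S>→<C> u <E>, <C> is followed by u <E> with FIRST {u}. Thus FOLLOW(<C>) = {u}.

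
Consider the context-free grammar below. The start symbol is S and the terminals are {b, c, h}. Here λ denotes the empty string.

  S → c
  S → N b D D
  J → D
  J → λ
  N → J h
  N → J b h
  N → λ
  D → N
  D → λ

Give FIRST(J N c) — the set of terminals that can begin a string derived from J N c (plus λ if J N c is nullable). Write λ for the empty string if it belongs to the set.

{b, c, h}

FIRST(S) = {b, c, h}  (via N b D D)
FIRST(J) = {λ, b, h}  (via D)
FIRST(N) = {λ, b, h}  (via J h, J b h)
FIRST(D) = {λ, b, h}  (via N)
FIRST(J N c): take FIRST of each symbol in turn, carrying on past any symbol whose FIRST contains λ; result {b, c, h}.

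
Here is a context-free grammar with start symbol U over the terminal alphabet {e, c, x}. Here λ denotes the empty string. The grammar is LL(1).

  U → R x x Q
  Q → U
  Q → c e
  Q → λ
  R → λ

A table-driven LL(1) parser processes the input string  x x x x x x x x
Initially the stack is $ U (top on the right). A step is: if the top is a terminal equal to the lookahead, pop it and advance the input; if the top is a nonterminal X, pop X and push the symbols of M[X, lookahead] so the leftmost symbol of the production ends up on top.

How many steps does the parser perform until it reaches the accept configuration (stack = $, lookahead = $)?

20

      Stack      Input              Action
   1  $ U        x x x x x x x x $  expand U → R x x Q
   2  $ Q x x R  x x x x x x x x $  expand R → λ
   3  $ Q x x    x x x x x x x x $  match x
   4  $ Q x      x x x x x x x $    match x
   5  $ Q        x x x x x x $      expand Q → U
   6  $ U        x x x x x x $      expand U → R x x Q
   7  $ Q x x R  x x x x x x $      expand R → λ
   8  $ Q x x    x x x x x x $      match x
   9  $ Q x      x x x x x $        match x
  10  $ Q        x x x x $          expand Q → U
  11  $ U        x x x x $          expand U → R x x Q
  12  $ Q x x R  x x x x $          expand R → λ
  13  $ Q x x    x x x x $          match x
  14  $ Q x      x x x $            match x
  15  $ Q        x x $              expand Q → U
  16  $ U        x x $              expand U → R x x Q
  17  $ Q x x R  x x $              expand R → λ
  18  $ Q x x    x x $              match x
  19  $ Q x      x $                match x
  20  $ Q        $                  expand Q → λ
Accept reached after 20 steps.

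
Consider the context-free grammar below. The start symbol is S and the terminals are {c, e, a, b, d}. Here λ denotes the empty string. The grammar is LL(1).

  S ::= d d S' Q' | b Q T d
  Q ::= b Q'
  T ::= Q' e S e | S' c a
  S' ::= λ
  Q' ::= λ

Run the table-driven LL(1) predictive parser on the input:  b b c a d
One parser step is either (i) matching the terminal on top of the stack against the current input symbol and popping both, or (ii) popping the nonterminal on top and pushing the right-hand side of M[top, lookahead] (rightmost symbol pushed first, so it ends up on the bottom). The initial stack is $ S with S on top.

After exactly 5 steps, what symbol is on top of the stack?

T

     Stack       Input        Action
  1  $ S         b b c a d $  expand S ::= b Q T d
  2  $ d T Q b   b b c a d $  match b
  3  $ d T Q     b c a d $    expand Q ::= b Q'
  4  $ d T Q' b  b c a d $    match b
  5  $ d T Q'    c a d $      expand Q' ::= λ
Stack after step 5: $ d T (top = T).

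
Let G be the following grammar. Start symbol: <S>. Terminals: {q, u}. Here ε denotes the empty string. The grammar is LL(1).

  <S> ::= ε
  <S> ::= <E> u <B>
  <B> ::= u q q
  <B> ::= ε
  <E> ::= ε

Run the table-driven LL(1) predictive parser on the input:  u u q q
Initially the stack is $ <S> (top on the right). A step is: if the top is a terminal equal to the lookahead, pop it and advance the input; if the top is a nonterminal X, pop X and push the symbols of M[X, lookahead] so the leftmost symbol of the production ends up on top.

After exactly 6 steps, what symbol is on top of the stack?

     Stack        Input      Action
  1  $ <S>        u u q q $  expand <S> ::= <E> u <B>
  2  $ <B> u <E>  u u q q $  expand <E> ::= ε
  3  $ <B> u      u u q q $  match u
  4  $ <B>        u q q $    expand <B> ::= u q q
  5  $ q q u      u q q $    match u
  6  $ q q        q q $      match q
Stack after step 6: $ q (top = q).

q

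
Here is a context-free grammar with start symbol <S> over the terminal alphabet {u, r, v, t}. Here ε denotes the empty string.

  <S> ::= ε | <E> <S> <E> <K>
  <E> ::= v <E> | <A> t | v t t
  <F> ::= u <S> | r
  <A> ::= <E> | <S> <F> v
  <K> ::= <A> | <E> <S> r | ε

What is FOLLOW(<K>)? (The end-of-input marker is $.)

FIRST(<F>) = {r, u}
FIRST(<S>) = {ε, r, u, v}  (via <E> <S> <E> <K>)
FIRST(<E>) = {r, u, v}  (via <A> t)
FIRST(<A>) = {r, u, v}  (via <E>, <S> <F> v)
FIRST(<K>) = {ε, r, u, v}  (via <A>, <E> <S> r)
FOLLOW(<S>) includes $ since <S> is the start symbol.
FOLLOW(<F>): in <A>::=<S> <F> v, <F> is followed by v with FIRST {v}. Thus FOLLOW(<F>) = {v}.
FOLLOW(<S>): in <S>::=<E> <S> <E> <K>, <S> is followed by <E> <K> with FIRST {r, u, v}; in <F>::=u <S>, the suffix after <S> is empty, so FOLLOW(<S>) ⊇ FOLLOW(<F>) = {v}; in <A>::=<S> <F> v, <S> is followed by <F> v with FIRST {r, u}; in <K>::=<E> <S> r, <S> is followed by r with FIRST {r}. Thus FOLLOW(<S>) = {$, r, u, v}.
FOLLOW(<K>): in <S>::=<E> <S> <E> <K>, the suffix after <K> is empty, so FOLLOW(<K>) ⊇ FOLLOW(<S>) = {$, r, u, v}. Thus FOLLOW(<K>) = {$, r, u, v}.
FOLLOW(<A>): in <E>::=<A> t, <A> is followed by t with FIRST {t}; in <K>::=<A>, the suffix after <A> is empty, so FOLLOW(<A>) ⊇ FOLLOW(<K>) = {$, r, u, v}. Thus FOLLOW(<A>) = {$, r, t, u, v}.
FOLLOW(<E>): in <S>::=<E> <S> <E> <K> (occurrence 1), <E> is followed by <S> <E> <K> with FIRST {r, u, v}; in <S>::=<E> <S> <E> <K> (occurrence 2), <E> is followed by <K> with FIRST {ε, r, u, v}; in <S>::=<E> <S> <E> <K> (occurrence 2), the suffix after <E> is nullable, so FOLLOW(<E>) ⊇ FOLLOW(<S>) = {$, r, u, v}; in <E>::=v <E>, the suffix after <E> is empty (adds nothing new); in <A>::=<E>, the suffix after <E> is empty, so FOLLOW(<E>) ⊇ FOLLOW(<A>) = {$, r, t, u, v}; in <K>::=<E> <S> r, <E> is followed by <S> r with FIRST {r, u, v}. Thus FOLLOW(<E>) = {$, r, t, u, v}.

{$, r, u, v}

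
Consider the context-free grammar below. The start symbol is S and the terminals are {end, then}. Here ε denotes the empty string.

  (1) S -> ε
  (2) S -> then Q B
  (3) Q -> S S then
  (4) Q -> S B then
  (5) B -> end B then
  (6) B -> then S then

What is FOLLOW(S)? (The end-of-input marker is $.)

{$, end, then}

FIRST(S): from S->ε we get {ε}; from S->then Q B we get {then}. So FIRST(S) = {ε, then}.
FIRST(B): from B->end B then we get {end}; from B->then S then we get {then}. So FIRST(B) = {end, then}.
FIRST(Q): from Q->S S then we get {then}; from Q->S B then we get {end, then}. So FIRST(Q) = {end, then}.
FOLLOW(S) includes $ since S is the start symbol.
FOLLOW(S): in Q->S S then (occurrence 1), S is followed by S then with FIRST {then}; in Q->S S then (occurrence 2), S is followed by then with FIRST {then}; in Q->S B then, S is followed by B then with FIRST {end, then}; in B->then S then, S is followed by then with FIRST {then}. Thus FOLLOW(S) = {$, end, then}.
FOLLOW(Q): in S->then Q B, Q is followed by B with FIRST {end, then}. Thus FOLLOW(Q) = {end, then}.
FOLLOW(B): in S->then Q B, the suffix after B is empty, so FOLLOW(B) ⊇ FOLLOW(S) = {$, end, then}; in Q->S B then, B is followed by then with FIRST {then}; in B->end B then, B is followed by then with FIRST {then}. Thus FOLLOW(B) = {$, end, then}.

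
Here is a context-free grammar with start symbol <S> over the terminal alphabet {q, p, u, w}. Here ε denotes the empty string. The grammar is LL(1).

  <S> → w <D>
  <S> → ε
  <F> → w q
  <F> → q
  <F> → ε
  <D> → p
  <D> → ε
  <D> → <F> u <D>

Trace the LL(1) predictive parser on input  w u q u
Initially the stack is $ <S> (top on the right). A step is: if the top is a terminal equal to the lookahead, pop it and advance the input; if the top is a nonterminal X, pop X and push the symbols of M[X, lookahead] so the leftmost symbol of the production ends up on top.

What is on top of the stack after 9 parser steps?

step 1: stack=$ <S>  input=w u q u $  — expand <S> → w <D>
step 2: stack=$ <D> w  input=w u q u $  — match w
step 3: stack=$ <D>  input=u q u $  — expand <D> → <F> u <D>
step 4: stack=$ <D> u <F>  input=u q u $  — expand <F> → ε
step 5: stack=$ <D> u  input=u q u $  — match u
step 6: stack=$ <D>  input=q u $  — expand <D> → <F> u <D>
step 7: stack=$ <D> u <F>  input=q u $  — expand <F> → q
step 8: stack=$ <D> u q  input=q u $  — match q
step 9: stack=$ <D> u  input=u $  — match u
Stack after step 9: $ <D> (top = <D>).

<D>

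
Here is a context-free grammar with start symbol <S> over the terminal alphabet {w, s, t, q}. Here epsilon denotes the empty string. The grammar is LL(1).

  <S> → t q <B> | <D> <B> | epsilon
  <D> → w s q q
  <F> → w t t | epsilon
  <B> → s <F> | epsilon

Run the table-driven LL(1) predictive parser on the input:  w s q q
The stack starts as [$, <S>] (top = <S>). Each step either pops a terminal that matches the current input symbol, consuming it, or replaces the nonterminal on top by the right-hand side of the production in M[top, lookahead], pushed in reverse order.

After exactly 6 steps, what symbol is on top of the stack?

<B>

     Stack          Input      Action
  1  $ <S>          w s q q $  expand <S> → <D> <B>
  2  $ <B> <D>      w s q q $  expand <D> → w s q q
  3  $ <B> q q s w  w s q q $  match w
  4  $ <B> q q s    s q q $    match s
  5  $ <B> q q      q q $      match q
  6  $ <B> q        q $        match q
Stack after step 6: $ <B> (top = <B>).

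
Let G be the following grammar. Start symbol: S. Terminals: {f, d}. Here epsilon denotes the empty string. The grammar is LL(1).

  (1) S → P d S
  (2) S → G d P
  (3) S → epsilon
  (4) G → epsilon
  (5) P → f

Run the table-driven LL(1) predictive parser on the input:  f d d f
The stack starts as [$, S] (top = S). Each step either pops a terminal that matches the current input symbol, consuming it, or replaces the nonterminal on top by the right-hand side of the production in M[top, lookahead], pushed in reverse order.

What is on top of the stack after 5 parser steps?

G

step 1: stack=$ S  input=f d d f $  — expand S → P d S
step 2: stack=$ S d P  input=f d d f $  — expand P → f
step 3: stack=$ S d f  input=f d d f $  — match f
step 4: stack=$ S d  input=d d f $  — match d
step 5: stack=$ S  input=d f $  — expand S → G d P
Stack after step 5: $ P d G (top = G).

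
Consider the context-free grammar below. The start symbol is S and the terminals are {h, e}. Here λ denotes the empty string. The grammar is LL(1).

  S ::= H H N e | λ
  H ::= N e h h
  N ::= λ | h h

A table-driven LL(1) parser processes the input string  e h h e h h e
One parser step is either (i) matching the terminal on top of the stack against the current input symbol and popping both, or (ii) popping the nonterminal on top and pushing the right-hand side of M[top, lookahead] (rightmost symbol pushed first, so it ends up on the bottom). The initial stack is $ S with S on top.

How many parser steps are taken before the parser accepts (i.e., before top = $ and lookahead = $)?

step 1: stack=$ S  input=e h h e h h e $  — expand S ::= H H N e
step 2: stack=$ e N H H  input=e h h e h h e $  — expand H ::= N e h h
step 3: stack=$ e N H h h e N  input=e h h e h h e $  — expand N ::= λ
step 4: stack=$ e N H h h e  input=e h h e h h e $  — match e
step 5: stack=$ e N H h h  input=h h e h h e $  — match h
step 6: stack=$ e N H h  input=h e h h e $  — match h
step 7: stack=$ e N H  input=e h h e $  — expand H ::= N e h h
step 8: stack=$ e N h h e N  input=e h h e $  — expand N ::= λ
step 9: stack=$ e N h h e  input=e h h e $  — match e
step 10: stack=$ e N h h  input=h h e $  — match h
step 11: stack=$ e N h  input=h e $  — match h
step 12: stack=$ e N  input=e $  — expand N ::= λ
step 13: stack=$ e  input=e $  — match e
Accept reached after 13 steps.

13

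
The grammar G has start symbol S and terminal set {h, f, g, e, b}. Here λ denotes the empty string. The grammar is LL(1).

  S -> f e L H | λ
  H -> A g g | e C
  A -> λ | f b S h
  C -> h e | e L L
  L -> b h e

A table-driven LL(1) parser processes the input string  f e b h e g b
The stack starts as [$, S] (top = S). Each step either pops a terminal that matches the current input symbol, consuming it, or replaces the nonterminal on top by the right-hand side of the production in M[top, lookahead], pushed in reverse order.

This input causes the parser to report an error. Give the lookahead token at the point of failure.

      Stack      Input            Action
   1  $ S        f e b h e g b $  expand S -> f e L H
   2  $ H L e f  f e b h e g b $  match f
   3  $ H L e    e b h e g b $    match e
   4  $ H L      b h e g b $      expand L -> b h e
   5  $ H e h b  b h e g b $      match b
   6  $ H e h    h e g b $        match h
   7  $ H e      e g b $          match e
   8  $ H        g b $            expand H -> A g g
   9  $ g g A    g b $            expand A -> λ
  10  $ g g      g b $            match g
  11  $ g        b $              error: top is terminal g but lookahead is b

b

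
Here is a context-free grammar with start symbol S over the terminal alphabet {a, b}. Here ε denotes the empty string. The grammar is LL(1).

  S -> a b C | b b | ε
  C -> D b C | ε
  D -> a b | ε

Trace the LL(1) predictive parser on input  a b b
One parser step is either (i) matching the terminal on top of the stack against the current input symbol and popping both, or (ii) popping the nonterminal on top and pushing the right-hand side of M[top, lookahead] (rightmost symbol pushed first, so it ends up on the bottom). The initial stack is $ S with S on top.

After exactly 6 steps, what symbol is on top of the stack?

C

     Stack    Input    Action
  1  $ S      a b b $  expand S -> a b C
  2  $ C b a  a b b $  match a
  3  $ C b    b b $    match b
  4  $ C      b $      expand C -> D b C
  5  $ C b D  b $      expand D -> ε
  6  $ C b    b $      match b
Stack after step 6: $ C (top = C).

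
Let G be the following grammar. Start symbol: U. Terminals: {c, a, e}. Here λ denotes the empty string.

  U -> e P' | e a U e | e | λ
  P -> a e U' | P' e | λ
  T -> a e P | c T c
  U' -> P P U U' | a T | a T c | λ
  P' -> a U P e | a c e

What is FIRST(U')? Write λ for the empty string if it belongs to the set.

{λ, a, e}

FIRST(U): from U->e P' we get {e}; from U->e a U e we get {e}; from U->e we get {e}; from U->λ we get {λ}. So FIRST(U) = {λ, e}.
FIRST(T): from T->a e P we get {a}; from T->c T c we get {c}. So FIRST(T) = {a, c}.
FIRST(P'): from P'->a U P e we get {a}; from P'->a c e we get {a}. So FIRST(P') = {a}.
FIRST(P): from P->a e U' we get {a}; from P->P' e we get {a}; from P->λ we get {λ}. So FIRST(P) = {λ, a}.
FIRST(U'): from U'->P P U U' we get {λ, a, e}; from U'->a T we get {a}; from U'->a T c we get {a}; from U'->λ we get {λ}. So FIRST(U') = {λ, a, e}.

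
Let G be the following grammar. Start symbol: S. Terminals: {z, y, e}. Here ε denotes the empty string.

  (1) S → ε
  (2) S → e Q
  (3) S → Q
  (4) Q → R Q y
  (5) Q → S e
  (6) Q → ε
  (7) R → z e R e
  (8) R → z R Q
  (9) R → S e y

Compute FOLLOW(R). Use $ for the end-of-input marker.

{e, y, z}

FIRST(S) = {ε, e, z}  (via Q)
FIRST(R) = {e, z}  (via S e y)
FIRST(Q) = {ε, e, z}  (via R Q y, S e)
FOLLOW(S) includes $ since S is the start symbol.
FOLLOW(S): in Q→S e, S is followed by e with FIRST {e}; in R→S e y, S is followed by e y with FIRST {e}. Thus FOLLOW(S) = {$, e}.
FOLLOW(R): in Q→R Q y, R is followed by Q y with FIRST {e, y, z}; in R→z e R e, R is followed by e with FIRST {e}; in R→z R Q, R is followed by Q with FIRST {ε, e, z}; in R→z R Q, the suffix after R is nullable (adds nothing new). Thus FOLLOW(R) = {e, y, z}.
FOLLOW(Q): in S→e Q, the suffix after Q is empty, so FOLLOW(Q) ⊇ FOLLOW(S) = {$, e}; in S→Q, the suffix after Q is empty, so FOLLOW(Q) ⊇ FOLLOW(S) = {$, e}; in Q→R Q y, Q is followed by y with FIRST {y}; in R→z R Q, the suffix after Q is empty, so FOLLOW(Q) ⊇ FOLLOW(R) = {e, y, z}. Thus FOLLOW(Q) = {$, e, y, z}.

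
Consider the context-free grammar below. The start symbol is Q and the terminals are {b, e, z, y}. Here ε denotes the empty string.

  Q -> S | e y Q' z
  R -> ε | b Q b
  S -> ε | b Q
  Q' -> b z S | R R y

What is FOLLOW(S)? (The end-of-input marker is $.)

FIRST(R): from R->ε we get {ε}; from R->b Q b we get {b}. So FIRST(R) = {ε, b}.
FIRST(S): from S->ε we get {ε}; from S->b Q we get {b}. So FIRST(S) = {ε, b}.
FIRST(Q): from Q->S we get {ε, b}; from Q->e y Q' z we get {e}. So FIRST(Q) = {ε, b, e}.
FIRST(Q'): from Q'->b z S we get {b}; from Q'->R R y we get {b, y}. So FIRST(Q') = {b, y}.
FOLLOW(Q) includes $ since Q is the start symbol.
FOLLOW(R): in Q'->R R y (occurrence 1), R is followed by R y with FIRST {b, y}; in Q'->R R y (occurrence 2), R is followed by y with FIRST {y}. Thus FOLLOW(R) = {b, y}.
FOLLOW(Q'): in Q->e y Q' z, Q' is followed by z with FIRST {z}. Thus FOLLOW(Q') = {z}.
FOLLOW(Q): in R->b Q b, Q is followed by b with FIRST {b}; in S->b Q, the suffix after Q is empty, so FOLLOW(Q) ⊇ FOLLOW(S) = {$, b, z}. Thus FOLLOW(Q) = {$, b, z}.
FOLLOW(S): in Q->S, the suffix after S is empty, so FOLLOW(S) ⊇ FOLLOW(Q) = {$, b, z}; in Q'->b z S, the suffix after S is empty, so FOLLOW(S) ⊇ FOLLOW(Q') = {z}. Thus FOLLOW(S) = {$, b, z}.

{$, b, z}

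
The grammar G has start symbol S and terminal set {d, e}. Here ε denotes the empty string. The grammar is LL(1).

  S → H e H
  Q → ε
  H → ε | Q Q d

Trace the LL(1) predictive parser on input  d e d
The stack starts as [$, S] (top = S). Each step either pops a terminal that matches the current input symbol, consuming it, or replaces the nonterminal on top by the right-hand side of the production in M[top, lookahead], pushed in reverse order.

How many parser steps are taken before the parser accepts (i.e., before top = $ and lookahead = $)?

10

      Stack        Input    Action
   1  $ S          d e d $  expand S → H e H
   2  $ H e H      d e d $  expand H → Q Q d
   3  $ H e d Q Q  d e d $  expand Q → ε
   4  $ H e d Q    d e d $  expand Q → ε
   5  $ H e d      d e d $  match d
   6  $ H e        e d $    match e
   7  $ H          d $      expand H → Q Q d
   8  $ d Q Q      d $      expand Q → ε
   9  $ d Q        d $      expand Q → ε
  10  $ d          d $      match d
Accept reached after 10 steps.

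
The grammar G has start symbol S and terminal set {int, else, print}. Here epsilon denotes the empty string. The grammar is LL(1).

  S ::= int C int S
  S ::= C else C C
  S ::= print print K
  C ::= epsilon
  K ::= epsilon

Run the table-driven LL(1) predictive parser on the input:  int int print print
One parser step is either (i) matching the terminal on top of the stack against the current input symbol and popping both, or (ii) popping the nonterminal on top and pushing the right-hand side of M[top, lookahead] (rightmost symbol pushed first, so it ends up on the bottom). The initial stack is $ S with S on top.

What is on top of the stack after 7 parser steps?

     Stack            Input                  Action
  1  $ S              int int print print $  expand S ::= int C int S
  2  $ S int C int    int int print print $  match int
  3  $ S int C        int print print $      expand C ::= epsilon
  4  $ S int          int print print $      match int
  5  $ S              print print $          expand S ::= print print K
  6  $ K print print  print print $          match print
  7  $ K print        print $                match print
Stack after step 7: $ K (top = K).

K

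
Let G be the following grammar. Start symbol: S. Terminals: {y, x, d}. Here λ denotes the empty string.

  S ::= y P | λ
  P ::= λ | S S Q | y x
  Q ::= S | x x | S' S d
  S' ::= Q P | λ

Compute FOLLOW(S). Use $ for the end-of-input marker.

{$, d, x, y}

FIRST(S): from S::=y P we get {y}; from S::=λ we get {λ}. So FIRST(S) = {λ, y}.
FIRST(P): from P::=λ we get {λ}; from P::=S S Q we get {λ, d, x, y}; from P::=y x we get {y}. So FIRST(P) = {λ, d, x, y}.
FIRST(Q): from Q::=S we get {λ, y}; from Q::=x x we get {x}; from Q::=S' S d we get {d, x, y}. So FIRST(Q) = {λ, d, x, y}.
FIRST(S'): from S'::=Q P we get {λ, d, x, y}; from S'::=λ we get {λ}. So FIRST(S') = {λ, d, x, y}.
FOLLOW(S) includes $ since S is the start symbol.
FOLLOW(S'): in Q::=S' S d, S' is followed by S d with FIRST {d, y}. Thus FOLLOW(S') = {d, y}.
FOLLOW(S): in P::=S S Q (occurrence 1), S is followed by S Q with FIRST {λ, d, x, y}; in P::=S S Q (occurrence 1), the suffix after S is nullable, so FOLLOW(S) ⊇ FOLLOW(P) = {$, d, x, y}; in P::=S S Q (occurrence 2), S is followed by Q with FIRST {λ, d, x, y}; in P::=S S Q (occurrence 2), the suffix after S is nullable, so FOLLOW(S) ⊇ FOLLOW(P) = {$, d, x, y}; in Q::=S, the suffix after S is empty, so FOLLOW(S) ⊇ FOLLOW(Q) = {$, d, x, y}; in Q::=S' S d, S is followed by d with FIRST {d}. Thus FOLLOW(S) = {$, d, x, y}.
FOLLOW(P): in S::=y P, the suffix after P is empty, so FOLLOW(P) ⊇ FOLLOW(S) = {$, d, x, y}; in S'::=Q P, the suffix after P is empty, so FOLLOW(P) ⊇ FOLLOW(S') = {d, y}. Thus FOLLOW(P) = {$, d, x, y}.
FOLLOW(Q): in P::=S S Q, the suffix after Q is empty, so FOLLOW(Q) ⊇ FOLLOW(P) = {$, d, x, y}; in S'::=Q P, Q is followed by P with FIRST {λ, d, x, y}; in S'::=Q P, the suffix after Q is nullable, so FOLLOW(Q) ⊇ FOLLOW(S') = {d, y}. Thus FOLLOW(Q) = {$, d, x, y}.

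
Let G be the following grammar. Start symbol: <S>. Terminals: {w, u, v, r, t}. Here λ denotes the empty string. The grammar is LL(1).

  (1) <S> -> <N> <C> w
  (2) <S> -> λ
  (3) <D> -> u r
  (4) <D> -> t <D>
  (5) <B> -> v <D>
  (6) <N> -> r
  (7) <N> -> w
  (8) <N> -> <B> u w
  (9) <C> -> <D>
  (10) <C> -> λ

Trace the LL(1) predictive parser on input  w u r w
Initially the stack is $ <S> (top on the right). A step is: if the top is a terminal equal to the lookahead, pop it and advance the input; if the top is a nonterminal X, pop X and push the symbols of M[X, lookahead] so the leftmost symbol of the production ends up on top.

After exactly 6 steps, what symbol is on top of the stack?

     Stack        Input      Action
  1  $ <S>        w u r w $  expand <S> -> <N> <C> w
  2  $ w <C> <N>  w u r w $  expand <N> -> w
  3  $ w <C> w    w u r w $  match w
  4  $ w <C>      u r w $    expand <C> -> <D>
  5  $ w <D>      u r w $    expand <D> -> u r
  6  $ w r u      u r w $    match u
Stack after step 6: $ w r (top = r).

r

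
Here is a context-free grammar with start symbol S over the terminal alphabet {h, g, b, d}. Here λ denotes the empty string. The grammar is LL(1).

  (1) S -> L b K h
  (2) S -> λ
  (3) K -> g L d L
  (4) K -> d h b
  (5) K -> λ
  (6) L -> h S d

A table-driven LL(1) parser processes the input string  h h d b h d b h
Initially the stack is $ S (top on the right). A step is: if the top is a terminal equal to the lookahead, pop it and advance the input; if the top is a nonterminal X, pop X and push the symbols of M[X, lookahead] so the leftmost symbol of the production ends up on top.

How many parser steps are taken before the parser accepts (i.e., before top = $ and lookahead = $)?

15

step 1: stack=$ S  input=h h d b h d b h $  — expand S -> L b K h
step 2: stack=$ h K b L  input=h h d b h d b h $  — expand L -> h S d
step 3: stack=$ h K b d S h  input=h h d b h d b h $  — match h
step 4: stack=$ h K b d S  input=h d b h d b h $  — expand S -> L b K h
step 5: stack=$ h K b d h K b L  input=h d b h d b h $  — expand L -> h S d
step 6: stack=$ h K b d h K b d S h  input=h d b h d b h $  — match h
step 7: stack=$ h K b d h K b d S  input=d b h d b h $  — expand S -> λ
step 8: stack=$ h K b d h K b d  input=d b h d b h $  — match d
step 9: stack=$ h K b d h K b  input=b h d b h $  — match b
step 10: stack=$ h K b d h K  input=h d b h $  — expand K -> λ
step 11: stack=$ h K b d h  input=h d b h $  — match h
step 12: stack=$ h K b d  input=d b h $  — match d
step 13: stack=$ h K b  input=b h $  — match b
step 14: stack=$ h K  input=h $  — expand K -> λ
step 15: stack=$ h  input=h $  — match h
Accept reached after 15 steps.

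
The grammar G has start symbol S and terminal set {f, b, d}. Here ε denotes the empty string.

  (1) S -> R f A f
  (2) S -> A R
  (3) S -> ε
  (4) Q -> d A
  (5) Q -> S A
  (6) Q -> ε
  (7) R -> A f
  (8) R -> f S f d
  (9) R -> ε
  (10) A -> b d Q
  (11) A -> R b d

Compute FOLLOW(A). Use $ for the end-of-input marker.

FIRST(S) = {ε, b, f}  (via R f A f, A R)
FIRST(Q) = {ε, b, d, f}  (via S A)
FIRST(R) = {ε, b, f}  (via A f)
FIRST(A) = {b, f}  (via R b d)
FOLLOW(S) includes $ since S is the start symbol.
FOLLOW(S): in Q->S A, S is followed by A with FIRST {b, f}; in R->f S f d, S is followed by f d with FIRST {f}. Thus FOLLOW(S) = {$, b, f}.
FOLLOW(R): in S->R f A f, R is followed by f A f with FIRST {f}; in S->A R, the suffix after R is empty, so FOLLOW(R) ⊇ FOLLOW(S) = {$, b, f}; in A->R b d, R is followed by b d with FIRST {b}. Thus FOLLOW(R) = {$, b, f}.
FOLLOW(Q): in A->b d Q, the suffix after Q is empty, so FOLLOW(Q) ⊇ FOLLOW(A) = {$, b, f}. Thus FOLLOW(Q) = {$, b, f}.
FOLLOW(A): in S->R f A f, A is followed by f with FIRST {f}; in S->A R, A is followed by R with FIRST {ε, b, f}; in S->A R, the suffix after A is nullable, so FOLLOW(A) ⊇ FOLLOW(S) = {$, b, f}; in Q->d A, the suffix after A is empty, so FOLLOW(A) ⊇ FOLLOW(Q) = {$, b, f}; in Q->S A, the suffix after A is empty, so FOLLOW(A) ⊇ FOLLOW(Q) = {$, b, f}; in R->A f, A is followed by f with FIRST {f}. Thus FOLLOW(A) = {$, b, f}.

{$, b, f}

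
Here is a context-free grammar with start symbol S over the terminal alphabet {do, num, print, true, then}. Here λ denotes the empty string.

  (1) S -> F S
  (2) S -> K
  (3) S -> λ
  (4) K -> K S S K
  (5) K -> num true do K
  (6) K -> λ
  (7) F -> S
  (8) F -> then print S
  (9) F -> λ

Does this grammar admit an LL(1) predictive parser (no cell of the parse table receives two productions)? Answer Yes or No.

No

FIRST(S) = {λ, num, then}
FIRST(K) = {λ, num, then}
FIRST(F) = {λ, num, then}
FOLLOW(S) = {$, num, then}
FOLLOW(K) = {$, num, then}
FOLLOW(F) = {$, num, then}
Cell M[F, $] receives both F -> S and F -> λ — the grammar is not LL(1).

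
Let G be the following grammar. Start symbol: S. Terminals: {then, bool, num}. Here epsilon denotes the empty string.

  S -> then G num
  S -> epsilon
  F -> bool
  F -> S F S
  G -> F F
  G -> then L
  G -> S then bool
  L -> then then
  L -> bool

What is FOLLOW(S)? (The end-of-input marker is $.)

{$, bool, num, then}

FIRST(S): from S->then G num we get {then}; from S->epsilon we get {epsilon}. So FIRST(S) = {epsilon, then}.
FIRST(L): from L->then then we get {then}; from L->bool we get {bool}. So FIRST(L) = {bool, then}.
FIRST(F): from F->bool we get {bool}; from F->S F S we get {bool, then}. So FIRST(F) = {bool, then}.
FIRST(G): from G->F F we get {bool, then}; from G->then L we get {then}; from G->S then bool we get {then}. So FIRST(G) = {bool, then}.
FOLLOW(S) includes $ since S is the start symbol.
FOLLOW(G): in S->then G num, G is followed by num with FIRST {num}. Thus FOLLOW(G) = {num}.
FOLLOW(F): in F->S F S, F is followed by S with FIRST {epsilon, then}; in F->S F S, the suffix after F is nullable (adds nothing new); in G->F F (occurrence 1), F is followed by F with FIRST {bool, then}; in G->F F (occurrence 2), the suffix after F is empty, so FOLLOW(F) ⊇ FOLLOW(G) = {num}. Thus FOLLOW(F) = {bool, num, then}.
FOLLOW(S): in F->S F S (occurrence 1), S is followed by F S with FIRST {bool, then}; in F->S F S (occurrence 2), the suffix after S is empty, so FOLLOW(S) ⊇ FOLLOW(F) = {bool, num, then}; in G->S then bool, S is followed by then bool with FIRST {then}. Thus FOLLOW(S) = {$, bool, num, then}.
FOLLOW(L): in G->then L, the suffix after L is empty, so FOLLOW(L) ⊇ FOLLOW(G) = {num}. Thus FOLLOW(L) = {num}.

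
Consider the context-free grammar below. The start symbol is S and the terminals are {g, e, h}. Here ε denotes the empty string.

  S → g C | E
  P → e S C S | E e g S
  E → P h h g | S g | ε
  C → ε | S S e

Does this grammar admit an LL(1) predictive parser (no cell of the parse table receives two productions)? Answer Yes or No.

FIRST(S) = {ε, e, g}
FIRST(P) = {e, g}
FIRST(E) = {ε, e, g}
FIRST(C) = {ε, e, g}
FOLLOW(S) = {$, e, g, h}
FOLLOW(P) = {h}
FOLLOW(E) = {$, e, g, h}
FOLLOW(C) = {$, e, g, h}
Cell M[C, e] receives both C → ε and C → S S e — the grammar is not LL(1).

No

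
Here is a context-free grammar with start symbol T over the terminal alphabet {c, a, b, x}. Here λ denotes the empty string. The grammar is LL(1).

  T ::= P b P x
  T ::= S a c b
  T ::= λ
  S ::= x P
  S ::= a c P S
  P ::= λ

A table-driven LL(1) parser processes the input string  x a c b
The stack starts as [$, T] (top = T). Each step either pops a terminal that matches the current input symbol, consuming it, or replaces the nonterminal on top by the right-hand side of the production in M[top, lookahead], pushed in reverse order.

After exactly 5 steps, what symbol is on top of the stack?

     Stack        Input      Action
  1  $ T          x a c b $  expand T ::= S a c b
  2  $ b c a S    x a c b $  expand S ::= x P
  3  $ b c a P x  x a c b $  match x
  4  $ b c a P    a c b $    expand P ::= λ
  5  $ b c a      a c b $    match a
Stack after step 5: $ b c (top = c).

c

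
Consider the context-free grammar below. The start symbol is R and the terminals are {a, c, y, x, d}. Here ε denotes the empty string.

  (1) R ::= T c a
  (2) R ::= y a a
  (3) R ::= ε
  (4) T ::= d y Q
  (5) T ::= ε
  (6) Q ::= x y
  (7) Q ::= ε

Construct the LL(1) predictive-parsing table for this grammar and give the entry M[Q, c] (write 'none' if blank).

FIRST(T): from T::=d y Q we get {d}; from T::=ε we get {ε}. So FIRST(T) = {ε, d}.
FIRST(Q): from Q::=x y we get {x}; from Q::=ε we get {ε}. So FIRST(Q) = {ε, x}.
FIRST(R): from R::=T c a we get {c, d}; from R::=y a a we get {y}; from R::=ε we get {ε}. So FIRST(R) = {ε, c, d, y}.
FOLLOW(R) includes $ since R is the start symbol.
FOLLOW(T): in R::=T c a, T is followed by c a with FIRST {c}. Thus FOLLOW(T) = {c}.
FOLLOW(Q): in T::=d y Q, the suffix after Q is empty, so FOLLOW(Q) ⊇ FOLLOW(T) = {c}. Thus FOLLOW(Q) = {c}.
For Q ::= x y: FIRST(x y) = {x}, so it goes in M[Q, t] for t ∈ {x}.
For Q ::= ε: FIRST(ε) = {ε}, so it goes in M[Q, t] for t ∈ {}; since ε ∈ FIRST, also for every t ∈ FOLLOW(Q) = {c}.

Q ::= ε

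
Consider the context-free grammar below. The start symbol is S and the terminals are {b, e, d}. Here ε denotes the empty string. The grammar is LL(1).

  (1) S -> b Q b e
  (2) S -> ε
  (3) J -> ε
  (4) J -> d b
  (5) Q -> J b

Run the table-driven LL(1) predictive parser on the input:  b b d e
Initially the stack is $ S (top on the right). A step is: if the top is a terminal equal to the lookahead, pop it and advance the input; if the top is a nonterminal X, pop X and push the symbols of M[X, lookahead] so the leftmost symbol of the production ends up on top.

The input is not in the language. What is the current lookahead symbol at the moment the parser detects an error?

d

     Stack      Input      Action
  1  $ S        b b d e $  expand S -> b Q b e
  2  $ e b Q b  b b d e $  match b
  3  $ e b Q    b d e $    expand Q -> J b
  4  $ e b b J  b d e $    expand J -> ε
  5  $ e b b    b d e $    match b
  6  $ e b      d e $      error: top is terminal b but lookahead is d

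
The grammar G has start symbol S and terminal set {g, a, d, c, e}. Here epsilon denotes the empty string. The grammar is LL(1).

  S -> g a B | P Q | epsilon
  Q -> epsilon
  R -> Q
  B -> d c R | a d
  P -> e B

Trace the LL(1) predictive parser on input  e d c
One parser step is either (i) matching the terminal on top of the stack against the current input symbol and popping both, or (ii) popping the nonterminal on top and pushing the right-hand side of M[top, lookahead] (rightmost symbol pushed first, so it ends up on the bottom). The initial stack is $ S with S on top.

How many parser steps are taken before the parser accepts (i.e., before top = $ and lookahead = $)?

9

     Stack      Input    Action
  1  $ S        e d c $  expand S -> P Q
  2  $ Q P      e d c $  expand P -> e B
  3  $ Q B e    e d c $  match e
  4  $ Q B      d c $    expand B -> d c R
  5  $ Q R c d  d c $    match d
  6  $ Q R c    c $      match c
  7  $ Q R      $        expand R -> Q
  8  $ Q Q      $        expand Q -> epsilon
  9  $ Q        $        expand Q -> epsilon
Accept reached after 9 steps.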